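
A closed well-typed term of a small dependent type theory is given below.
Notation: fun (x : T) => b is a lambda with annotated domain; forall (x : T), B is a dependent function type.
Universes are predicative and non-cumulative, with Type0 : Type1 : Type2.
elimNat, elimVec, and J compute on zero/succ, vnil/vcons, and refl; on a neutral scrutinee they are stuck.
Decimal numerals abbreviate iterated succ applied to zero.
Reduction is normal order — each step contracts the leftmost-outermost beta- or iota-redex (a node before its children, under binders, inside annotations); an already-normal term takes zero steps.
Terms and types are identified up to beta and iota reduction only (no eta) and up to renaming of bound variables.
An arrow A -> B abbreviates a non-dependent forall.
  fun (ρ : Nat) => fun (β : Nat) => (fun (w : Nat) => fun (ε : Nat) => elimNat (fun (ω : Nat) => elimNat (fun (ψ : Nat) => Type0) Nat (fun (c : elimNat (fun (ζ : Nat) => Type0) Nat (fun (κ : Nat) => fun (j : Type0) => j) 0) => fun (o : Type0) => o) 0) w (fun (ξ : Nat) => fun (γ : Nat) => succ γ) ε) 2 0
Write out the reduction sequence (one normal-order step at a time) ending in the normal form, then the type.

normal-order reduction:
  fun (ρ : Nat) => fun (β : Nat) => (fun (w : Nat) => fun (ε : Nat) => elimNat (fun (ω : Nat) => elimNat (fun (ψ : Nat) => Type0) Nat (fun (c : elimNat (fun (ζ : Nat) => Type0) Nat (fun (κ : Nat) => fun (j : Type0) => j) 0) => fun (o : Type0) => o) 0) w (fun (ξ : Nat) => fun (γ : Nat) => succ γ) ε) 2 0
  ~> fun (ρ : Nat) => fun (β : Nat) => (fun (w : Nat) => elimNat (fun (ε : Nat) => elimNat (fun (ω : Nat) => Type0) Nat (fun (ψ : elimNat (fun (c : Nat) => Type0) Nat (fun (ζ : Nat) => fun (κ : Type0) => κ) 0) => fun (j : Type0) => j) 0) 2 (fun (o : Nat) => fun (ξ : Nat) => succ ξ) w) 0
  ~> fun (ρ : Nat) => fun (β : Nat) => elimNat (fun (w : Nat) => elimNat (fun (ε : Nat) => Type0) Nat (fun (ω : elimNat (fun (ψ : Nat) => Type0) Nat (fun (c : Nat) => fun (ζ : Type0) => ζ) 0) => fun (κ : Type0) => κ) 0) 2 (fun (j : Nat) => fun (o : Nat) => succ o) 0
  ~> fun (ρ : Nat) => fun (β : Nat) => 2
type:
  Nat -> Nat -> Nat


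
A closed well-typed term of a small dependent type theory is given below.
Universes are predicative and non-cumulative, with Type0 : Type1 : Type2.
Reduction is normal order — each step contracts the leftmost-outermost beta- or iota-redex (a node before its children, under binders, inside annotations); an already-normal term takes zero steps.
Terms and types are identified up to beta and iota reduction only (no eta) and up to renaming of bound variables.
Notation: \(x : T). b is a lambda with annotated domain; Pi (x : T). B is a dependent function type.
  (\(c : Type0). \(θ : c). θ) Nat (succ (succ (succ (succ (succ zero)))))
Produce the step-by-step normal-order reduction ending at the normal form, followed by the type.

normal-order reduction:
  (\(c : Type0). \(θ : c). θ) Nat (succ (succ (succ (succ (succ zero)))))
  ~> (\(c : Nat). c) (succ (succ (succ (succ (succ zero)))))
  ~> succ (succ (succ (succ (succ zero))))
the term's type:
  Nat


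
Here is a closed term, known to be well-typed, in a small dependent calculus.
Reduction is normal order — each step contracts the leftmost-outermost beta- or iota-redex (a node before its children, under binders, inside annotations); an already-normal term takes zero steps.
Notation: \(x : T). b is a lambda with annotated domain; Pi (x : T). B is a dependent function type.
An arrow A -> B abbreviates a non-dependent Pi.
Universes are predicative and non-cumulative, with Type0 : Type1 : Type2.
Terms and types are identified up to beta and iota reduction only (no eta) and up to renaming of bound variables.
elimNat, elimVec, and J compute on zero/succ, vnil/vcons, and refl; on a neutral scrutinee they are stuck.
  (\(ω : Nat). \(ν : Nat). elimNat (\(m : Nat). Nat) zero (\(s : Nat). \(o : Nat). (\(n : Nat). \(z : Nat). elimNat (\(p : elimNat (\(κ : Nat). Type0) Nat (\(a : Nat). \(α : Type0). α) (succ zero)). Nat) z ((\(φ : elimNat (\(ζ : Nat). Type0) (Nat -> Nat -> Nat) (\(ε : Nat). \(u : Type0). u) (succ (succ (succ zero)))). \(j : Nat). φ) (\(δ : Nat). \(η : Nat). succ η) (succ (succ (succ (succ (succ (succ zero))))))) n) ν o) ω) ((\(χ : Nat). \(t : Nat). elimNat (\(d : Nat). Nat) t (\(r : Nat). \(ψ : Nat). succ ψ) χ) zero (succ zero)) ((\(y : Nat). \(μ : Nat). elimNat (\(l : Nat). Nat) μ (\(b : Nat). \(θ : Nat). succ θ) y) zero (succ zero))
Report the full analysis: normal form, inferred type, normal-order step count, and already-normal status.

reduced normal form:
  succ zero
the term's type:
  Nat
normal-order step count: 24
already normal: no
first contracted redex: a beta-redex


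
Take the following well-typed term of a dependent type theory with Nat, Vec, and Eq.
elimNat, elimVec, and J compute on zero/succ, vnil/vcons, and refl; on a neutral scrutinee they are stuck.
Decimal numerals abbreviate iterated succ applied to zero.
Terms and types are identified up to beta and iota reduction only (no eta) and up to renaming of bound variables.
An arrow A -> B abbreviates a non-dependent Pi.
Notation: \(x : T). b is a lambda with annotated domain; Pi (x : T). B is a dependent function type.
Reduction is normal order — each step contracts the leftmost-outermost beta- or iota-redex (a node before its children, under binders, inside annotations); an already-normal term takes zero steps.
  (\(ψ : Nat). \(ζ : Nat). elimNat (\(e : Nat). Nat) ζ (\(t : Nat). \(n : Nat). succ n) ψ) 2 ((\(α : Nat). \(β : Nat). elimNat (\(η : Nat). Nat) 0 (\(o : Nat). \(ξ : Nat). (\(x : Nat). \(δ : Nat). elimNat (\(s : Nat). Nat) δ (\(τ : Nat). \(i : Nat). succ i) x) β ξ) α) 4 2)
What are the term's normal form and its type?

reduced normal form:
  10
type:
  Nat
observation: the leftmost-outermost redex is a beta-redex, and normalization takes 60 steps.


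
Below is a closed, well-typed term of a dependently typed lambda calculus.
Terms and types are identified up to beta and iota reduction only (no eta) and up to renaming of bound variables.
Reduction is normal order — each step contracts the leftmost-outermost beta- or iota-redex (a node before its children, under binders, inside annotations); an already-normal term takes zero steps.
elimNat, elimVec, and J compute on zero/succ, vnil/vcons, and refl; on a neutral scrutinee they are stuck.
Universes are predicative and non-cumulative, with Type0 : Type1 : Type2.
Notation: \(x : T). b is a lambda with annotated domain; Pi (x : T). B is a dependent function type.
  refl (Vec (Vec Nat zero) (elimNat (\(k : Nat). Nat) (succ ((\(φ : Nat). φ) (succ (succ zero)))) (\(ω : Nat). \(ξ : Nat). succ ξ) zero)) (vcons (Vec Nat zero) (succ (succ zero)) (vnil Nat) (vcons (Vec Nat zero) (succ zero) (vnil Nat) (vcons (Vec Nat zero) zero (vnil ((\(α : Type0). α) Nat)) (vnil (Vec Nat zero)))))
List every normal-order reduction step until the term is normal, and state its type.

normal-order reduction:
  refl (Vec (Vec Nat zero) (elimNat (\(k : Nat). Nat) (succ ((\(φ : Nat). φ) (succ (succ zero)))) (\(ω : Nat). \(ξ : Nat). succ ξ) zero)) (vcons (Vec Nat zero) (succ (succ zero)) (vnil Nat) (vcons (Vec Nat zero) (succ zero) (vnil Nat) (vcons (Vec Nat zero) zero (vnil ((\(α : Type0). α) Nat)) (vnil (Vec Nat zero)))))
  ~> refl (Vec (Vec Nat zero) (succ ((\(k : Nat). k) (succ (succ zero))))) (vcons (Vec Nat zero) (succ (succ zero)) (vnil Nat) (vcons (Vec Nat zero) (succ zero) (vnil Nat) (vcons (Vec Nat zero) zero (vnil ((\(φ : Type0). φ) Nat)) (vnil (Vec Nat zero)))))
  ~> refl (Vec (Vec Nat zero) (succ (succ (succ zero)))) (vcons (Vec Nat zero) (succ (succ zero)) (vnil Nat) (vcons (Vec Nat zero) (succ zero) (vnil Nat) (vcons (Vec Nat zero) zero (vnil ((\(k : Type0). k) Nat)) (vnil (Vec Nat zero)))))
  ~> refl (Vec (Vec Nat zero) (succ (succ (succ zero)))) (vcons (Vec Nat zero) (succ (succ zero)) (vnil Nat) (vcons (Vec Nat zero) (succ zero) (vnil Nat) (vcons (Vec Nat zero) zero (vnil Nat) (vnil (Vec Nat zero)))))
the term's type:
  Eq (Vec (Vec Nat zero) (succ (succ (succ zero)))) (vcons (Vec Nat zero) (succ (succ zero)) (vnil Nat) (vcons (Vec Nat zero) (succ zero) (vnil Nat) (vcons (Vec Nat zero) zero (vnil Nat) (vnil (Vec Nat zero))))) (vcons (Vec Nat zero) (succ (succ zero)) (vnil Nat) (vcons (Vec Nat zero) (succ zero) (vnil Nat) (vcons (Vec Nat zero) zero (vnil Nat) (vnil (Vec Nat zero)))))


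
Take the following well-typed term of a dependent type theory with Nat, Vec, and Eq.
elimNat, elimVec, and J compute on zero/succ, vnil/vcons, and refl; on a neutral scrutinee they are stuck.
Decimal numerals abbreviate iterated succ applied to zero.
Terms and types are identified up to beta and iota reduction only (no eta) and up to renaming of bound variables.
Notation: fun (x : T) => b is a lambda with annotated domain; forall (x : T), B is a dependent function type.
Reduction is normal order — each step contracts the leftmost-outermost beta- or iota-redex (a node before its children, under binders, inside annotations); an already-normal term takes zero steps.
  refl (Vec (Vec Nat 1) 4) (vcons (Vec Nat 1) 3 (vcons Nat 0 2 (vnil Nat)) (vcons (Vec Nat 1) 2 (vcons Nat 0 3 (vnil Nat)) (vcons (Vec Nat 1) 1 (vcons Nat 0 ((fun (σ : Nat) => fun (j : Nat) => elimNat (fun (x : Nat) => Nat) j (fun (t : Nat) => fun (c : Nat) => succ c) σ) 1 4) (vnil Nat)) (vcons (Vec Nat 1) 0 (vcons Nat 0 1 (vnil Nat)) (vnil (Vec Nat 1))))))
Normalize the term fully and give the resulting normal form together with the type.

resulting normal form:
  refl (Vec (Vec Nat 1) 4) (vcons (Vec Nat 1) 3 (vcons Nat 0 2 (vnil Nat)) (vcons (Vec Nat 1) 2 (vcons Nat 0 3 (vnil Nat)) (vcons (Vec Nat 1) 1 (vcons Nat 0 5 (vnil Nat)) (vcons (Vec Nat 1) 0 (vcons Nat 0 1 (vnil Nat)) (vnil (Vec Nat 1))))))
inferred type:
  Eq (Vec (Vec Nat 1) 4) (vcons (Vec Nat 1) 3 (vcons Nat 0 2 (vnil Nat)) (vcons (Vec Nat 1) 2 (vcons Nat 0 3 (vnil Nat)) (vcons (Vec Nat 1) 1 (vcons Nat 0 5 (vnil Nat)) (vcons (Vec Nat 1) 0 (vcons Nat 0 1 (vnil Nat)) (vnil (Vec Nat 1)))))) (vcons (Vec Nat 1) 3 (vcons Nat 0 2 (vnil Nat)) (vcons (Vec Nat 1) 2 (vcons Nat 0 3 (vnil Nat)) (vcons (Vec Nat 1) 1 (vcons Nat 0 5 (vnil Nat)) (vcons (Vec Nat 1) 0 (vcons Nat 0 1 (vnil Nat)) (vnil (Vec Nat 1))))))
observation: 6 normal-order steps separate the term from its normal form.


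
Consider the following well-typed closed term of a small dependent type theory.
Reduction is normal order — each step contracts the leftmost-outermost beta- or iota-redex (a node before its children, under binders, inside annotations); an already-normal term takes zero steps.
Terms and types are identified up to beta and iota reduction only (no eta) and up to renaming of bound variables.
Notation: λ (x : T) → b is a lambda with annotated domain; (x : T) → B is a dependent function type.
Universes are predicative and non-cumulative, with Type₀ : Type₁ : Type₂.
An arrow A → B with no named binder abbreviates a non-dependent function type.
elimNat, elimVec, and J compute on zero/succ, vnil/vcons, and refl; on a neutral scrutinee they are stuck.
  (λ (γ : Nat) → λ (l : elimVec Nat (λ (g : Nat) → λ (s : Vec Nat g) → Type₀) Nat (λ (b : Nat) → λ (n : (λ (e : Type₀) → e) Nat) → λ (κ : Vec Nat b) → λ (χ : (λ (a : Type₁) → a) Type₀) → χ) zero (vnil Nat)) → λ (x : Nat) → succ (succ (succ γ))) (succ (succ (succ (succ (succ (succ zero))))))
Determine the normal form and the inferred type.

resulting normal form:
  λ (γ : Nat) → λ (l : Nat) → succ (succ (succ (succ (succ (succ (succ (succ (succ zero))))))))
type:
  Nat → Nat → Nat
observation: contracting a beta-redex first, the term normalizes in 2 steps.


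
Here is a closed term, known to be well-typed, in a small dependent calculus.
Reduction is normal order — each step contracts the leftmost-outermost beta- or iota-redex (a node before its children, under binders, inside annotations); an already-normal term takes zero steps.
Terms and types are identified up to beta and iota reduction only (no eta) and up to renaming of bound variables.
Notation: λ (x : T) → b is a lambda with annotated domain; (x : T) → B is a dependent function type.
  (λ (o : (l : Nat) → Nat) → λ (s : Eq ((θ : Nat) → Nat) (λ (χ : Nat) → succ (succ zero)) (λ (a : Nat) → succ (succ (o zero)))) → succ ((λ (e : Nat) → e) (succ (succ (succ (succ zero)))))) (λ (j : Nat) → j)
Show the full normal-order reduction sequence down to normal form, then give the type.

normal-order reduction:
  (λ (o : (l : Nat) → Nat) → λ (s : Eq ((θ : Nat) → Nat) (λ (χ : Nat) → succ (succ zero)) (λ (a : Nat) → succ (succ (o zero)))) → succ ((λ (e : Nat) → e) (succ (succ (succ (succ zero)))))) (λ (j : Nat) → j)
  ~> λ (o : Eq ((l : Nat) → Nat) (λ (s : Nat) → succ (succ zero)) (λ (θ : Nat) → succ (succ ((λ (χ : Nat) → χ) zero)))) → succ ((λ (a : Nat) → a) (succ (succ (succ (succ zero)))))
  ~> λ (o : Eq ((l : Nat) → Nat) (λ (s : Nat) → succ (succ zero)) (λ (θ : Nat) → succ (succ zero))) → succ ((λ (χ : Nat) → χ) (succ (succ (succ (succ zero)))))
  ~> λ (o : Eq ((l : Nat) → Nat) (λ (s : Nat) → succ (succ zero)) (λ (θ : Nat) → succ (succ zero))) → succ (succ (succ (succ (succ zero))))
inferred type:
  (o : Eq ((l : Nat) → Nat) (λ (s : Nat) → succ (succ zero)) (λ (θ : Nat) → succ (succ zero))) → Nat


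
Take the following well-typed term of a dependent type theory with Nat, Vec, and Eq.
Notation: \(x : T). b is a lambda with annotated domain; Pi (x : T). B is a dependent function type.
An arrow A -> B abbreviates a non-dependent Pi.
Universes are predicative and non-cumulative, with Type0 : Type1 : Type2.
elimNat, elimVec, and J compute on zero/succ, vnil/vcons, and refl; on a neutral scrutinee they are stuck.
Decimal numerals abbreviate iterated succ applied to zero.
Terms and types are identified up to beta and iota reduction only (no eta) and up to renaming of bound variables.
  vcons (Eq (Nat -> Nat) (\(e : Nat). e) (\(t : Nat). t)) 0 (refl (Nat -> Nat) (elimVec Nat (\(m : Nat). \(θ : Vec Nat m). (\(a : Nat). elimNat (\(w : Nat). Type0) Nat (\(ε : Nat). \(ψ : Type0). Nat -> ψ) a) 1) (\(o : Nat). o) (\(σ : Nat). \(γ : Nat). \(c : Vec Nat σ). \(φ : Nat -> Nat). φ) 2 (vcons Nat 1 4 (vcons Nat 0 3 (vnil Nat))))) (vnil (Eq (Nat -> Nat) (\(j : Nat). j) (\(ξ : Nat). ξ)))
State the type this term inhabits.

type:
  Vec (Eq (Nat -> Nat) (\(e : Nat). e) (\(t : Nat). t)) 1


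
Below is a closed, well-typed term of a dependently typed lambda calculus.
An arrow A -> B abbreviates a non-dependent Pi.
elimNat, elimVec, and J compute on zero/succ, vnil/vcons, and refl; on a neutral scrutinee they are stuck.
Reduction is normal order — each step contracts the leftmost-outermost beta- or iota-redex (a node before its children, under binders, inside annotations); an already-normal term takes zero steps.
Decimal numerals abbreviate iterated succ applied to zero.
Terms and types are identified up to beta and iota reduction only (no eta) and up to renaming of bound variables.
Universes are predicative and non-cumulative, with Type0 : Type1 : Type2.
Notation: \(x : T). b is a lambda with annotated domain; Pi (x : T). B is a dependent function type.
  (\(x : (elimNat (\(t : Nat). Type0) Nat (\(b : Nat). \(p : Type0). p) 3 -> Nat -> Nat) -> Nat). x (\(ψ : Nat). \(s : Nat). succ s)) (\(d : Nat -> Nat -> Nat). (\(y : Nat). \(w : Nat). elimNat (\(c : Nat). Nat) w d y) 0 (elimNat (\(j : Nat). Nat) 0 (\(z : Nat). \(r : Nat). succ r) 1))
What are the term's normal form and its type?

normal form:
  1
inferred type:
  Nat
observation: contracting a beta-redex first, the term normalizes in 9 steps.


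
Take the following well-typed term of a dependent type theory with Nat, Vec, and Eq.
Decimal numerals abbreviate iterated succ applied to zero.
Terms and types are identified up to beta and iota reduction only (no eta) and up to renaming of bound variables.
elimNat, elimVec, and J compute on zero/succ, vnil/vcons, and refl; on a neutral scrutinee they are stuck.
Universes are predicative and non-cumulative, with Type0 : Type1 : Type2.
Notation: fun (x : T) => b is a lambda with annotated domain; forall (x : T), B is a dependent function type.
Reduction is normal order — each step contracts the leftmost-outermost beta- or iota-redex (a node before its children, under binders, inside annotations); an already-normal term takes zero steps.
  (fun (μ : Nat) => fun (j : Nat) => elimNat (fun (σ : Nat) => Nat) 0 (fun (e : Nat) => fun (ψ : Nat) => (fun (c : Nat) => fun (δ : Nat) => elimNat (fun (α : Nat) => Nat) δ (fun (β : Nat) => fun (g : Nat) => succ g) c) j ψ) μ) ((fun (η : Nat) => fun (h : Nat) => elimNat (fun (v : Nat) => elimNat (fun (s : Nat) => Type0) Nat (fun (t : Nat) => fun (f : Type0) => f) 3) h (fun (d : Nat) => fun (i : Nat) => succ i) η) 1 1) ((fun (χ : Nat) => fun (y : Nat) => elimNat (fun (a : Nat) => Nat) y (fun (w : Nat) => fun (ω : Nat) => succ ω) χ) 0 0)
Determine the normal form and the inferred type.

normal form:
  0
the term's type:
  Nat


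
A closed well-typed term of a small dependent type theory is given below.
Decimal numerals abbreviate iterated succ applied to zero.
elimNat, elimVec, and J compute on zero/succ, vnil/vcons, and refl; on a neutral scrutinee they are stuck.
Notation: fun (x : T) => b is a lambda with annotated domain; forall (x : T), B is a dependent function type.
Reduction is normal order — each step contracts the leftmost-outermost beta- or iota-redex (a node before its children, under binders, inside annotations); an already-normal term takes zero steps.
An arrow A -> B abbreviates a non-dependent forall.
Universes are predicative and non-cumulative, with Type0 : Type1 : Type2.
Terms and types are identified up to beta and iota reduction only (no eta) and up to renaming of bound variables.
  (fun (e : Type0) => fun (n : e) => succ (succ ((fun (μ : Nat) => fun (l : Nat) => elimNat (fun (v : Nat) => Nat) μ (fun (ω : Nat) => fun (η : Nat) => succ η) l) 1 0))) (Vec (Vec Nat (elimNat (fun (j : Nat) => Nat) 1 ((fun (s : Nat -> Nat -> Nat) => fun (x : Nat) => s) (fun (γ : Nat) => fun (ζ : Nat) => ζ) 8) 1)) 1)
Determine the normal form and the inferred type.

reduced normal form:
  fun (e : Vec (Vec Nat 1) 1) => 3
inferred type:
  Vec (Vec Nat 1) 1 -> Nat


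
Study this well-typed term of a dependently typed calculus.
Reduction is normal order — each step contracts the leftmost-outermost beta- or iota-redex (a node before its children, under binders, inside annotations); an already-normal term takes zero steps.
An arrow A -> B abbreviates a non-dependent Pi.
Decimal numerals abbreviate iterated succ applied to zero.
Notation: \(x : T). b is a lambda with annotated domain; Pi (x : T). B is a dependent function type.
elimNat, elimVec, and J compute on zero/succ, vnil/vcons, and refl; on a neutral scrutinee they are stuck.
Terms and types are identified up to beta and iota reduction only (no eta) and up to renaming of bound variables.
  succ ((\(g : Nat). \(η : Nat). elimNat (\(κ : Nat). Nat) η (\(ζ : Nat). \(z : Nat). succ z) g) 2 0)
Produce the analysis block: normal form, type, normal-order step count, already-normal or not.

normal form:
  3
type:
  Nat
normal-order step count: 9
started in normal form: no
first contracted redex: a beta-redex


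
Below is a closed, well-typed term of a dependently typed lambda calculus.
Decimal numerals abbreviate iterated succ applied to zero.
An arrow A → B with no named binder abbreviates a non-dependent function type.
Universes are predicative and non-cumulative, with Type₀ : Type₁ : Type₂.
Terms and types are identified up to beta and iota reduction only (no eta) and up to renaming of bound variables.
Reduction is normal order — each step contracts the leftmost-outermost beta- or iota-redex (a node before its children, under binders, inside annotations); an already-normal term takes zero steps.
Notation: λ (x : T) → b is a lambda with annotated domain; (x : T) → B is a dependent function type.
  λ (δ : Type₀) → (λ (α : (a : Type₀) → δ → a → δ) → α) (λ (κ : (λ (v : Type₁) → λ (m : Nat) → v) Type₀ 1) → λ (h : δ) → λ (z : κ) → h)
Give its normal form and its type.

reduced normal form:
  λ (δ : Type₀) → λ (α : Type₀) → λ (a : δ) → λ (κ : α) → a
type:
  (δ : Type₀) → (α : Type₀) → δ → α → δ
observation: 3 normal-order steps normalize the term, beginning with a beta-redex.


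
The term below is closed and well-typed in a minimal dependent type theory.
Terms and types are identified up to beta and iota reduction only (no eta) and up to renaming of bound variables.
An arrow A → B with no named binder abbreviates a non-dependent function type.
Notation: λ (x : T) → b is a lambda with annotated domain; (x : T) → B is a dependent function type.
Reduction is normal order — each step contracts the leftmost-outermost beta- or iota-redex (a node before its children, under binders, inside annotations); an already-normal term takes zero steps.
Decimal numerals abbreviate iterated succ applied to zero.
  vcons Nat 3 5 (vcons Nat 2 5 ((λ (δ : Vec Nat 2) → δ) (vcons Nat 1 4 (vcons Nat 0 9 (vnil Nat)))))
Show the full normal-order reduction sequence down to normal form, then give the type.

normal-order reduction:
  vcons Nat 3 5 (vcons Nat 2 5 ((λ (δ : Vec Nat 2) → δ) (vcons Nat 1 4 (vcons Nat 0 9 (vnil Nat)))))
  ~> vcons Nat 3 5 (vcons Nat 2 5 (vcons Nat 1 4 (vcons Nat 0 9 (vnil Nat))))
inferred type:
  Vec Nat 4


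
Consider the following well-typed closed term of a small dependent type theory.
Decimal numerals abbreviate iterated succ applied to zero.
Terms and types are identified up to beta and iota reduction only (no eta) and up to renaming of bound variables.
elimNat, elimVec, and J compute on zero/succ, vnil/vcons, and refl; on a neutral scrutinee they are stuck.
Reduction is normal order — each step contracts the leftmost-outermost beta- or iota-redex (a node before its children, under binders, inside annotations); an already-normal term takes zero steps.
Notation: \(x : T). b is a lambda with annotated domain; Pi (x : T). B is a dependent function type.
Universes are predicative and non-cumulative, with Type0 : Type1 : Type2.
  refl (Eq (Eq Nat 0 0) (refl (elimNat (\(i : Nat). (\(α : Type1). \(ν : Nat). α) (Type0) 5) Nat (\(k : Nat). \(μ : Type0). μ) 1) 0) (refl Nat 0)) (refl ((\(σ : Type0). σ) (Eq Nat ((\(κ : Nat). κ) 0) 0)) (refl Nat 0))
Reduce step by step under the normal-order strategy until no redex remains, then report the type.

normal-order reduction:
  refl (Eq (Eq Nat 0 0) (refl (elimNat (\(i : Nat). (\(α : Type1). \(ν : Nat). α) (Type0) 5) Nat (\(k : Nat). \(μ : Type0). μ) 1) 0) (refl Nat 0)) (refl ((\(σ : Type0). σ) (Eq Nat ((\(κ : Nat). κ) 0) 0)) (refl Nat 0))
  ~> refl (Eq (Eq Nat 0 0) (refl ((\(i : Nat). \(α : Type0). α) 0 (elimNat (\(ν : Nat). (\(k : Type1). \(μ : Nat). k) (Type0) 5) Nat (\(σ : Nat). \(κ : Type0). κ) 0)) 0) (refl Nat 0)) (refl ((\(χ : Type0). χ) (Eq Nat ((\(y : Nat). y) 0) 0)) (refl Nat 0))
  ~> refl (Eq (Eq Nat 0 0) (refl ((\(i : Type0). i) (elimNat (\(α : Nat). (\(ν : Type1). \(k : Nat). ν) (Type0) 5) Nat (\(μ : Nat). \(σ : Type0). σ) 0)) 0) (refl Nat 0)) (refl ((\(κ : Type0). κ) (Eq Nat ((\(χ : Nat). χ) 0) 0)) (refl Nat 0))
  ~> refl (Eq (Eq Nat 0 0) (refl (elimNat (\(i : Nat). (\(α : Type1). \(ν : Nat). α) (Type0) 5) Nat (\(k : Nat). \(μ : Type0). μ) 0) 0) (refl Nat 0)) (refl ((\(σ : Type0). σ) (Eq Nat ((\(κ : Nat). κ) 0) 0)) (refl Nat 0))
  ~> refl (Eq (Eq Nat 0 0) (refl Nat 0) (refl Nat 0)) (refl ((\(i : Type0). i) (Eq Nat ((\(α : Nat). α) 0) 0)) (refl Nat 0))
  ~> refl (Eq (Eq Nat 0 0) (refl Nat 0) (refl Nat 0)) (refl (Eq Nat ((\(i : Nat). i) 0) 0) (refl Nat 0))
  ~> refl (Eq (Eq Nat 0 0) (refl Nat 0) (refl Nat 0)) (refl (Eq Nat 0 0) (refl Nat 0))
inferred type:
  Eq (Eq (Eq Nat 0 0) (refl Nat 0) (refl Nat 0)) (refl (Eq Nat 0 0) (refl Nat 0)) (refl (Eq Nat 0 0) (refl Nat 0))


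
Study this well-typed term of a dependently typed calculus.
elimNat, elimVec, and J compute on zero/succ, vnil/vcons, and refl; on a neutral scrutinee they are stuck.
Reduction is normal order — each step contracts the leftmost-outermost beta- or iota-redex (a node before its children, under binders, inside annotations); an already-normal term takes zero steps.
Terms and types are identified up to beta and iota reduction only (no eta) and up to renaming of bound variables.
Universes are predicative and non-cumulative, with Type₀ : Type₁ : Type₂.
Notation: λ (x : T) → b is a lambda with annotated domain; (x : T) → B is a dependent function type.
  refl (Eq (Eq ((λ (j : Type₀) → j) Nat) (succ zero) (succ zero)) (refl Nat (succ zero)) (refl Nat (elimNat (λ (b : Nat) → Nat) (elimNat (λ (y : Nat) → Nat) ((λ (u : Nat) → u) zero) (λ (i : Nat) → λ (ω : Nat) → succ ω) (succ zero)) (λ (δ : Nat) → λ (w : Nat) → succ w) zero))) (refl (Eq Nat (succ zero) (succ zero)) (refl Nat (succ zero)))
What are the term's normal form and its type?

normal form:
  refl (Eq (Eq Nat (succ zero) (succ zero)) (refl Nat (succ zero)) (refl Nat (succ zero))) (refl (Eq Nat (succ zero) (succ zero)) (refl Nat (succ zero)))
the term's type:
  Eq (Eq (Eq Nat (succ zero) (succ zero)) (refl Nat (succ zero)) (refl Nat (succ zero))) (refl (Eq Nat (succ zero) (succ zero)) (refl Nat (succ zero))) (refl (Eq Nat (succ zero) (succ zero)) (refl Nat (succ zero)))


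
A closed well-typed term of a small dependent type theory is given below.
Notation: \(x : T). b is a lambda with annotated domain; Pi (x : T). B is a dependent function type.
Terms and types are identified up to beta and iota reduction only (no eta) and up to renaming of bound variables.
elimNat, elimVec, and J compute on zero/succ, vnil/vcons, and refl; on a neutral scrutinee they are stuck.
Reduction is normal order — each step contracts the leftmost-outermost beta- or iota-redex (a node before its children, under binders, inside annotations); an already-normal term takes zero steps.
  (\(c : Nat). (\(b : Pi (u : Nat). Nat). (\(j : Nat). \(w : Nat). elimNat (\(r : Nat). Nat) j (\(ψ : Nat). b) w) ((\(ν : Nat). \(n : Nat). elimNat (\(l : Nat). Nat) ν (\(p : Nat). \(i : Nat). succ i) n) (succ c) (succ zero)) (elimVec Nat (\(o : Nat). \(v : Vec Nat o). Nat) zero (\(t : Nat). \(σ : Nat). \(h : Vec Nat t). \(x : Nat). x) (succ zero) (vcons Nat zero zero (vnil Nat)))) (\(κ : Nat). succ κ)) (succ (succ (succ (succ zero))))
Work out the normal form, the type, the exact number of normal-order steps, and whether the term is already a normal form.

reduced normal form:
  succ (succ (succ (succ (succ (succ zero)))))
inferred type:
  Nat
normal-order step count: 17
term was already normal: no
first contracted redex: a beta-redex


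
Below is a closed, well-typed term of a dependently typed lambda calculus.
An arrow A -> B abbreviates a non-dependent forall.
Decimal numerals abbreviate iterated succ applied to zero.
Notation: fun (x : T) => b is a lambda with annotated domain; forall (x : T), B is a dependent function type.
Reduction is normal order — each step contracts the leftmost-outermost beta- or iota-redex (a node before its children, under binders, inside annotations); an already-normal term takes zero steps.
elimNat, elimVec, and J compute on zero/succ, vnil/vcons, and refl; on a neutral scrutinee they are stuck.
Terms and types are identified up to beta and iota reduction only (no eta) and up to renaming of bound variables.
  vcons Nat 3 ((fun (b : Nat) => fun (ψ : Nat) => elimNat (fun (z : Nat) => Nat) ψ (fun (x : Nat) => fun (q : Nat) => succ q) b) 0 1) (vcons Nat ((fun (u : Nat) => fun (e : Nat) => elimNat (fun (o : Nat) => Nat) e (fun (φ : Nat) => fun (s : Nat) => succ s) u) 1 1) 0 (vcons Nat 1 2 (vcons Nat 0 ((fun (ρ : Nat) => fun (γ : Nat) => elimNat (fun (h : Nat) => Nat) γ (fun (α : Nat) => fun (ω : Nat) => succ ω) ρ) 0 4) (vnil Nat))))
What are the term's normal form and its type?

reduced normal form:
  vcons Nat 3 1 (vcons Nat 2 0 (vcons Nat 1 2 (vcons Nat 0 4 (vnil Nat))))
type:
  Vec Nat 4
observation: the term reaches its normal form after 12 normal-order steps.


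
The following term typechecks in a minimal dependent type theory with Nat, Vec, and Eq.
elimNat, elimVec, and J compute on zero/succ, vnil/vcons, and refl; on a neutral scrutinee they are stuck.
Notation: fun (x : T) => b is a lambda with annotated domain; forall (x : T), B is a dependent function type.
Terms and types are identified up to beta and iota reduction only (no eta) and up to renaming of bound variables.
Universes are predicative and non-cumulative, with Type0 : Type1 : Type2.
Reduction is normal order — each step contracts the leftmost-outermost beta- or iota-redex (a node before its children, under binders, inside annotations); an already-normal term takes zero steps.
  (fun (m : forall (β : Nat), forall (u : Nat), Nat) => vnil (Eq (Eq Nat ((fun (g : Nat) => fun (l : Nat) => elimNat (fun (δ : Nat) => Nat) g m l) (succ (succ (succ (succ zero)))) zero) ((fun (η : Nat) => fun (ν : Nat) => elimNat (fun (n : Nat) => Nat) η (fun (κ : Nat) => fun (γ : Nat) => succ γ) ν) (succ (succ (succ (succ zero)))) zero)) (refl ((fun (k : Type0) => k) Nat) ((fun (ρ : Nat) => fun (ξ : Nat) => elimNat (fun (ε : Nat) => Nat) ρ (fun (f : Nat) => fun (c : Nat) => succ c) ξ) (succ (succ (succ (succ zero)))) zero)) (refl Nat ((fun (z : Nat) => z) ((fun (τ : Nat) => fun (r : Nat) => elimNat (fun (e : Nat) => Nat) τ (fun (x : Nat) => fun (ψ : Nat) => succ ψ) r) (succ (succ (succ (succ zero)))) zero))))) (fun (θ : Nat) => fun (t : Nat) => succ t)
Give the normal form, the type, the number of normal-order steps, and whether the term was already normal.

reduced normal form:
  vnil (Eq (Eq Nat (succ (succ (succ (succ zero)))) (succ (succ (succ (succ zero))))) (refl Nat (succ (succ (succ (succ zero))))) (refl Nat (succ (succ (succ (succ zero))))))
type:
  Vec (Eq (Eq Nat (succ (succ (succ (succ zero)))) (succ (succ (succ (succ zero))))) (refl Nat (succ (succ (succ (succ zero))))) (refl Nat (succ (succ (succ (succ zero)))))) zero
reduction steps (normal order): 15
started in normal form: no
first contracted redex: a beta-redex


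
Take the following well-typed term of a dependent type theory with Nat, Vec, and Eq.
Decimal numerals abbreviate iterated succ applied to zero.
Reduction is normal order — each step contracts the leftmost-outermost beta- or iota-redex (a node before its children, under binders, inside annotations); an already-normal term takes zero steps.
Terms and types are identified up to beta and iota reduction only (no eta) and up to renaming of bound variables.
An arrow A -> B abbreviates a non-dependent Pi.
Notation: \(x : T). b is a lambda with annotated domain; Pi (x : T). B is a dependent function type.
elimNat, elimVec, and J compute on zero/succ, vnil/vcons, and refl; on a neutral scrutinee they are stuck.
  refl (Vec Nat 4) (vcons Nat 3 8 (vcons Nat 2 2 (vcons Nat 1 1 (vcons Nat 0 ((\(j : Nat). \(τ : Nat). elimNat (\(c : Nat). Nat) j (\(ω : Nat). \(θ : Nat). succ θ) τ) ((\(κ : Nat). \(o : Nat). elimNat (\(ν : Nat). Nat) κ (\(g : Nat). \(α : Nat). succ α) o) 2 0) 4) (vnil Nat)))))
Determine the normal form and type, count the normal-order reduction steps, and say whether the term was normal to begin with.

resulting normal form:
  refl (Vec Nat 4) (vcons Nat 3 8 (vcons Nat 2 2 (vcons Nat 1 1 (vcons Nat 0 6 (vnil Nat)))))
the term's type:
  Eq (Vec Nat 4) (vcons Nat 3 8 (vcons Nat 2 2 (vcons Nat 1 1 (vcons Nat 0 6 (vnil Nat))))) (vcons Nat 3 8 (vcons Nat 2 2 (vcons Nat 1 1 (vcons Nat 0 6 (vnil Nat)))))
reduction steps (normal order): 18
started in normal form: no
first redex: a beta-redex


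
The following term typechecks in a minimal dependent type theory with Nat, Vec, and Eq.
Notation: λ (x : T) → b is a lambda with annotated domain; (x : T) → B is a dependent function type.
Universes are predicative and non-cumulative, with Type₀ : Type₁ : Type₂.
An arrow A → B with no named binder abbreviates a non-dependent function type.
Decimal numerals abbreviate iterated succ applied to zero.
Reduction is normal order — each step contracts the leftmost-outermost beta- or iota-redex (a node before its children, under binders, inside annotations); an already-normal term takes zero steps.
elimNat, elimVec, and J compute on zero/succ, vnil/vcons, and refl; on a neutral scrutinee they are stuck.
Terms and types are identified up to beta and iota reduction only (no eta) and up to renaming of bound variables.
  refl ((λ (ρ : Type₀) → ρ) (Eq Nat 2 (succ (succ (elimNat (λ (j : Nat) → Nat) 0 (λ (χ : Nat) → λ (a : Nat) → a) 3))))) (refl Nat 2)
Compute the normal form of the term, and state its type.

reduced normal form:
  refl (Eq Nat 2 2) (refl Nat 2)
inferred type:
  Eq (Eq Nat 2 2) (refl Nat 2) (refl Nat 2)


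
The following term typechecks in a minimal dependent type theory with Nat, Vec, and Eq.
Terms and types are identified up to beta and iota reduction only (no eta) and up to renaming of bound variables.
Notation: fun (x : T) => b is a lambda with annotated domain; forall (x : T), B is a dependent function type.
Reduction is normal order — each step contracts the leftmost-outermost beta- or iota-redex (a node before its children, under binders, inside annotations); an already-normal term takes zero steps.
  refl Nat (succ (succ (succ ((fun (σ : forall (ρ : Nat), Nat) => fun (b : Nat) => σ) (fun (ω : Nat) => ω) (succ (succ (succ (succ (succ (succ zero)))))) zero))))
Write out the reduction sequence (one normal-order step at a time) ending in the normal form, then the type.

reduction (normal order):
  refl Nat (succ (succ (succ ((fun (σ : forall (ρ : Nat), Nat) => fun (b : Nat) => σ) (fun (ω : Nat) => ω) (succ (succ (succ (succ (succ (succ zero)))))) zero))))
  ~> refl Nat (succ (succ (succ ((fun (σ : Nat) => fun (ρ : Nat) => ρ) (succ (succ (succ (succ (succ (succ zero)))))) zero))))
  ~> refl Nat (succ (succ (succ ((fun (σ : Nat) => σ) zero))))
  ~> refl Nat (succ (succ (succ zero)))
the term's type:
  Eq Nat (succ (succ (succ zero))) (succ (succ (succ zero)))


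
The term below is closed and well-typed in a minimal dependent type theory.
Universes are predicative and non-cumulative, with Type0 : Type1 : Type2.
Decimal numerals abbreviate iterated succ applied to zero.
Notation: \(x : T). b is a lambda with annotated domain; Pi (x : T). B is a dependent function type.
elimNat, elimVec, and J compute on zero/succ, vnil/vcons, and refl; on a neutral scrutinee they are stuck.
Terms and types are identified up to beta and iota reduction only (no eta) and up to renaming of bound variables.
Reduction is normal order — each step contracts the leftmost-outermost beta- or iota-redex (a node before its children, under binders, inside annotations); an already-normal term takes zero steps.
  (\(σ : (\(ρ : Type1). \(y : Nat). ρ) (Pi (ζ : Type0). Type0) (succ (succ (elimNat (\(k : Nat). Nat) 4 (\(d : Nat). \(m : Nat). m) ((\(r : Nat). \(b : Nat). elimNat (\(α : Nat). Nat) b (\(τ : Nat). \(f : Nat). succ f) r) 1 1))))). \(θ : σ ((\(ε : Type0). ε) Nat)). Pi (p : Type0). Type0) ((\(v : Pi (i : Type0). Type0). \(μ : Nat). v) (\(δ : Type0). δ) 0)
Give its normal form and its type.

reduced normal form:
  \(σ : Nat). Pi (ρ : Type0). Type0
type:
  Pi (σ : Nat). Type1
observation: the first redex contracted is a beta-redex; the normal form is reached in 5 normal-order steps.


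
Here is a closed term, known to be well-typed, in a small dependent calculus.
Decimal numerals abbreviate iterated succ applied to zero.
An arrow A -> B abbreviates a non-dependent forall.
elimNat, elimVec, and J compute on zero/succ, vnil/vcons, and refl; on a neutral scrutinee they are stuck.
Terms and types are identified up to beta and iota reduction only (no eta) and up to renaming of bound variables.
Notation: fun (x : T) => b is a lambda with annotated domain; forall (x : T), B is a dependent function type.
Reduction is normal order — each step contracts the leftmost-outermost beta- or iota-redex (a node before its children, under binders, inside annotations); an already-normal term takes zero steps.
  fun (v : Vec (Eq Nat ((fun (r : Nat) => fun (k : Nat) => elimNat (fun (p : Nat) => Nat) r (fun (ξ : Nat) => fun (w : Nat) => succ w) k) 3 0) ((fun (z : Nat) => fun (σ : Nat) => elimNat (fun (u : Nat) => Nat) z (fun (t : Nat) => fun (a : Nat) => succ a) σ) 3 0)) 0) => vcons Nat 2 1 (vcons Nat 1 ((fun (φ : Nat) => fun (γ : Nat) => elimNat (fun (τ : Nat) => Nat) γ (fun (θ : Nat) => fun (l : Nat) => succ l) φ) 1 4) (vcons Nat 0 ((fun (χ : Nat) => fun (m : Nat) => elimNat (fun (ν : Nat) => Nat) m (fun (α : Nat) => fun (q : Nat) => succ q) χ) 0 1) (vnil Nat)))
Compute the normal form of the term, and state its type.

resulting normal form:
  fun (v : Vec (Eq Nat 3 3) 0) => vcons Nat 2 1 (vcons Nat 1 5 (vcons Nat 0 1 (vnil Nat)))
type:
  Vec (Eq Nat 3 3) 0 -> Vec Nat 3


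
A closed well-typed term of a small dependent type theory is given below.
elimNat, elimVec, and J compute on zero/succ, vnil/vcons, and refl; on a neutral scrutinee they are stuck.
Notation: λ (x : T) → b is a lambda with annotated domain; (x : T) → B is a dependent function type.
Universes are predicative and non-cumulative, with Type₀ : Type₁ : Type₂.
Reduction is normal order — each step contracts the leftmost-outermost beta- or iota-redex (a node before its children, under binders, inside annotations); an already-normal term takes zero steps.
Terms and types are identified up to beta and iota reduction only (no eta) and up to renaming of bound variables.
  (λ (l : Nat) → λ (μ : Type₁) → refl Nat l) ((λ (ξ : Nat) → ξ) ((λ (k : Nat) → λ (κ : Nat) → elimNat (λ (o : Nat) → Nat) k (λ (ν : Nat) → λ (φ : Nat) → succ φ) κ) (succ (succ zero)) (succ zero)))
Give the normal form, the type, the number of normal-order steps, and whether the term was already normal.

normal form:
  λ (l : Type₁) → refl Nat (succ (succ (succ zero)))
the term's type:
  (l : Type₁) → Eq Nat (succ (succ (succ zero))) (succ (succ (succ zero)))
reduction steps (normal order): 8
term was already normal: no
first redex: a beta-redex


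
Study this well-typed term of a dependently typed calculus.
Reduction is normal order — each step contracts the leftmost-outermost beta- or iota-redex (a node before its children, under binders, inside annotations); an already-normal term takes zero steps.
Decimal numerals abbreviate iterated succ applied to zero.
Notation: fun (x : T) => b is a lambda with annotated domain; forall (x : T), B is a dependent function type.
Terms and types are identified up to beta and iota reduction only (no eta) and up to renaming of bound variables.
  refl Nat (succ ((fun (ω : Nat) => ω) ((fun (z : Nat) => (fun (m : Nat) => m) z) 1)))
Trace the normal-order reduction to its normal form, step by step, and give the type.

normal-order reduction sequence:
  refl Nat (succ ((fun (ω : Nat) => ω) ((fun (z : Nat) => (fun (m : Nat) => m) z) 1)))
  ~> refl Nat (succ ((fun (ω : Nat) => (fun (z : Nat) => z) ω) 1))
  ~> refl Nat (succ ((fun (ω : Nat) => ω) 1))
  ~> refl Nat 2
type:
  Eq Nat 2 2


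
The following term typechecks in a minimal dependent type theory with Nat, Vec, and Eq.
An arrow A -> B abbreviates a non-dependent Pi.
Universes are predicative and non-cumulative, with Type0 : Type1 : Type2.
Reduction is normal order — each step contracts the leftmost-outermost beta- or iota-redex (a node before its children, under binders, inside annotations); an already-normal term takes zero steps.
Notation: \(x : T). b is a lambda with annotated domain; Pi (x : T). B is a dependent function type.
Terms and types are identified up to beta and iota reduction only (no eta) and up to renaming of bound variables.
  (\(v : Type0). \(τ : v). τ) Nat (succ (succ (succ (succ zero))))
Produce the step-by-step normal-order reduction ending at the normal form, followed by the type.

normal-order reduction:
  (\(v : Type0). \(τ : v). τ) Nat (succ (succ (succ (succ zero))))
  ~> (\(v : Nat). v) (succ (succ (succ (succ zero))))
  ~> succ (succ (succ (succ zero)))
the term's type:
  Nat
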